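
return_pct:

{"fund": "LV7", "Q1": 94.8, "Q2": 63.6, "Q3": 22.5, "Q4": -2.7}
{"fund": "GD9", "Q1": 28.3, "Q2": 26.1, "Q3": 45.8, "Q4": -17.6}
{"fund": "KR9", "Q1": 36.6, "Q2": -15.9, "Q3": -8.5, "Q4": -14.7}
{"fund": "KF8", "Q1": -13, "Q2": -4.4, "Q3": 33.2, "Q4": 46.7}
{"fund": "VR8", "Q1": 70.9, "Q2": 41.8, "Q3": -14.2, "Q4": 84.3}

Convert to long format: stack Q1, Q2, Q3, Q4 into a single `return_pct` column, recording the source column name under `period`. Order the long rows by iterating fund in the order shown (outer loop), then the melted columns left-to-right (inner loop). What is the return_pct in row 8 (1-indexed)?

20 rows total (5 × 4). Row 8: index ⌊(8-1)/4⌋ = 1 into fund → GD9; (8-1) mod 4 = 3 into the melted columns → Q4.
So row 8 is (GD9, Q4, -17.6); return_pct = -17.6.

-17.6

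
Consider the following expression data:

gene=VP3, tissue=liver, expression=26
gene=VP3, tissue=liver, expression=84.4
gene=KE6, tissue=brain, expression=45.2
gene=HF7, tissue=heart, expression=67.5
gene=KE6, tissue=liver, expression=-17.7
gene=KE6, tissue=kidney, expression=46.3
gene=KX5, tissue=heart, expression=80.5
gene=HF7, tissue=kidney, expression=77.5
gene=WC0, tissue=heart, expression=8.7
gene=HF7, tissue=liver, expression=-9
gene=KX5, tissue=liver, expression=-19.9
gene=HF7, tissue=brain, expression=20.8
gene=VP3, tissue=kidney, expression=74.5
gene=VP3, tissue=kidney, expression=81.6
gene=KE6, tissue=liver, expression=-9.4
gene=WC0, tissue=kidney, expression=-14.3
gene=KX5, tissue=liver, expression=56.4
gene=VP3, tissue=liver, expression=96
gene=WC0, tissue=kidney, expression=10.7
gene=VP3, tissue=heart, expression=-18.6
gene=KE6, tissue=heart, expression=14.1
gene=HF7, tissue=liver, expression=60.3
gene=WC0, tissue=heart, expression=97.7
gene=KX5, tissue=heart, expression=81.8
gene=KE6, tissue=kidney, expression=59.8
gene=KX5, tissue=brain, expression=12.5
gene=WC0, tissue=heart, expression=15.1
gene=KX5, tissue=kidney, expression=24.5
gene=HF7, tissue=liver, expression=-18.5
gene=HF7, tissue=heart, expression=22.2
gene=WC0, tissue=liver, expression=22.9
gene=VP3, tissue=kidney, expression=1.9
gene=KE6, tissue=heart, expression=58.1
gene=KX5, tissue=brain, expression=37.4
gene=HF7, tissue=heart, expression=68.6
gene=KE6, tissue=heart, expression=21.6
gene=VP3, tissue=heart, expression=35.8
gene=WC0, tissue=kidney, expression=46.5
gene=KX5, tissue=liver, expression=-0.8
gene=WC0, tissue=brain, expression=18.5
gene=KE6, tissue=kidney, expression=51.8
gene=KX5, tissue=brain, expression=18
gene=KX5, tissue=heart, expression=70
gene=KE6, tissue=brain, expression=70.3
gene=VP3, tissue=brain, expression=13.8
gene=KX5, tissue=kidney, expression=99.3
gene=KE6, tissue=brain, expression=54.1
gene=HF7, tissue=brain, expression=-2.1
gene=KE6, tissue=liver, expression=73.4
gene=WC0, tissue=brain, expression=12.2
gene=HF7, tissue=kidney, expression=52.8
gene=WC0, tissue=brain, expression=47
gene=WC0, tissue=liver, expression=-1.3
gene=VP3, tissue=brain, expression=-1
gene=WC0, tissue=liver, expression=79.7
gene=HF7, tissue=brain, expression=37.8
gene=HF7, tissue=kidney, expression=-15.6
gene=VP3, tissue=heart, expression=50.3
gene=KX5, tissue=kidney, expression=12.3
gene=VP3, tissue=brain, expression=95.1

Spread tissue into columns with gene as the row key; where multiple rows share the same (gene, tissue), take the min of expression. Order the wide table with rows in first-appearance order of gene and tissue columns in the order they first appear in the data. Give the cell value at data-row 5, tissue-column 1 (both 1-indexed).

With rows in first-appearance order of gene, row 5 is gene=WC0. tissue columns in first-appearance order: liver, brain, heart, kidney; column 1 is liver.
Long rows with gene=WC0, tissue=liver: min(22.9, -1.3, 79.7) = -1.3.

-1.3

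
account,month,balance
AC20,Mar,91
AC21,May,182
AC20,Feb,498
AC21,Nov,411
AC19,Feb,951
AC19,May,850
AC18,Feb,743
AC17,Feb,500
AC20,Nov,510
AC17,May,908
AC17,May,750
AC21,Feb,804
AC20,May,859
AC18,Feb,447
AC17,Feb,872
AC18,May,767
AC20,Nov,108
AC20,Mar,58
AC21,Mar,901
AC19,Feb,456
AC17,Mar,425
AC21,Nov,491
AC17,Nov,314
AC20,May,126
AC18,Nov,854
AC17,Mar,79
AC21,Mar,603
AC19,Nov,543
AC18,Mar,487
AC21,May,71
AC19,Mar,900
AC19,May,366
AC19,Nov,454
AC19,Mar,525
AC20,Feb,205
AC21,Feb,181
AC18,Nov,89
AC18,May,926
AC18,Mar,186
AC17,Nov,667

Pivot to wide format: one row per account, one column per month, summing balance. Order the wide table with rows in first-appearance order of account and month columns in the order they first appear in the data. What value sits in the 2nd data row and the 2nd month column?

253

With rows in first-appearance order of account, row 2 is account=AC21. month columns in first-appearance order: Mar, May, Feb, Nov; column 2 is May.
Long rows with account=AC21, month=May: 182 + 71 = 253.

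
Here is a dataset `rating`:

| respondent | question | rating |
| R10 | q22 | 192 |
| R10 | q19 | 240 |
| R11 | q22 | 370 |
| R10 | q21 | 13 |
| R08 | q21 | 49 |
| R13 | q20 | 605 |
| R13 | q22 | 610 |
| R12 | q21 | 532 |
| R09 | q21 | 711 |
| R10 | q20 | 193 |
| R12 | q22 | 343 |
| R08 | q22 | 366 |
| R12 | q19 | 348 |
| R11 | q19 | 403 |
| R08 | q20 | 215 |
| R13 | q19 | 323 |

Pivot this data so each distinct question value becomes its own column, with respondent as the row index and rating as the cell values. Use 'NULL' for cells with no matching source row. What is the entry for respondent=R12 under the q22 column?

The long row with respondent=R12, question=q22 has rating=343.

343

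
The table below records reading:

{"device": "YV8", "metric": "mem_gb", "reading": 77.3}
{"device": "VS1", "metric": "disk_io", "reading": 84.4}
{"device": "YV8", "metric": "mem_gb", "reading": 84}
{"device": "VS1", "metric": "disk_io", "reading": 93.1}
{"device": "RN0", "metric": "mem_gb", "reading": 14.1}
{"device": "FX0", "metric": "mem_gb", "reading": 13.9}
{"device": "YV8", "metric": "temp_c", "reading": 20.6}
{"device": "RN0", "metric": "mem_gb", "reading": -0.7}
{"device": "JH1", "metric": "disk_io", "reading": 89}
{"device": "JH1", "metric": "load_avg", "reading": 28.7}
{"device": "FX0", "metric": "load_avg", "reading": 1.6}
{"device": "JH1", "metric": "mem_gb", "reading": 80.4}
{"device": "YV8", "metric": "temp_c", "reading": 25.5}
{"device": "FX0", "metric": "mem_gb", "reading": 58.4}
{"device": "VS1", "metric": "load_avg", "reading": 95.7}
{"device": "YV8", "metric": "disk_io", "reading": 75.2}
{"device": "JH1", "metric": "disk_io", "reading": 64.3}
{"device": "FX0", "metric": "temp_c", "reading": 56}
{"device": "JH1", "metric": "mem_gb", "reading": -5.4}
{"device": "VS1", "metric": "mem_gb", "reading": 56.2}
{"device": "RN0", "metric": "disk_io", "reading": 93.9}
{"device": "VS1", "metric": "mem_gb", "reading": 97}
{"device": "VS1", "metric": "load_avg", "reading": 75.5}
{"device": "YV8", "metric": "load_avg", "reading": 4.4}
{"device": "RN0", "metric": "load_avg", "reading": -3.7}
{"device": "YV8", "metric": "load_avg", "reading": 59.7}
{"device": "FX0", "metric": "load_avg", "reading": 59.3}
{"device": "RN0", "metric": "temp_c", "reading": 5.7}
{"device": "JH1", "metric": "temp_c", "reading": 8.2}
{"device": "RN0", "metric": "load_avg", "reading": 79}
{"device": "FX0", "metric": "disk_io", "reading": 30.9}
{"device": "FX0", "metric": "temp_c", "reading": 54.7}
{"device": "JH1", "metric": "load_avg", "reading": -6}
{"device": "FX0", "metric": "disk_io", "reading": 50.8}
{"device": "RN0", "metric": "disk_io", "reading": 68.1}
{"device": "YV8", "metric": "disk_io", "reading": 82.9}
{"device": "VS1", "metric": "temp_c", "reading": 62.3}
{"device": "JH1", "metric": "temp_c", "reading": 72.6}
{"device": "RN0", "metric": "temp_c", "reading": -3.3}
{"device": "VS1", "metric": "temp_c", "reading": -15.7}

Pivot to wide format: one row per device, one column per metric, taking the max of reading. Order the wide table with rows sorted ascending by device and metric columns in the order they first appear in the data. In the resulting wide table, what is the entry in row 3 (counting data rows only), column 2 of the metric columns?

With rows sorted ascending by device, row 3 is device=RN0. metric columns in first-appearance order: mem_gb, disk_io, temp_c, load_avg; column 2 is disk_io.
Long rows with device=RN0, metric=disk_io: max(93.9, 68.1) = 93.9.

93.9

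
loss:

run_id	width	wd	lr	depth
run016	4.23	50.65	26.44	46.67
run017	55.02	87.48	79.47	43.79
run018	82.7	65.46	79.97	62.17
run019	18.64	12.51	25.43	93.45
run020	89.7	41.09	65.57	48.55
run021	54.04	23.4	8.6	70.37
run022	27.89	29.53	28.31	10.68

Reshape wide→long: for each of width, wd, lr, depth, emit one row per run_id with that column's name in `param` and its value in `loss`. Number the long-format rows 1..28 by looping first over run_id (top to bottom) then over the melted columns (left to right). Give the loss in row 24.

70.37

28 rows total (7 × 4). Row 24: index ⌊(24-1)/4⌋ = 5 into run_id → run021; (24-1) mod 4 = 3 into the melted columns → depth.
So row 24 is (run021, depth, 70.37); loss = 70.37.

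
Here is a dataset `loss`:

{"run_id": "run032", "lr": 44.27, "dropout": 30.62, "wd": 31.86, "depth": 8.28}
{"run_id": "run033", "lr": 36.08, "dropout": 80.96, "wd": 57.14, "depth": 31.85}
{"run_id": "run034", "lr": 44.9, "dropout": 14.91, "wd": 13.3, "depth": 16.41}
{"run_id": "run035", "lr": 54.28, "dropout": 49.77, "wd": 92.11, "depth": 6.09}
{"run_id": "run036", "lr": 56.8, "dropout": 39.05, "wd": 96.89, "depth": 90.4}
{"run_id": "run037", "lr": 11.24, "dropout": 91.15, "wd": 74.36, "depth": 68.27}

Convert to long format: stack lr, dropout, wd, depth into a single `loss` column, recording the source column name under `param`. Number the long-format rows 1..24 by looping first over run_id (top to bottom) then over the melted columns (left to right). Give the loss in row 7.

57.14

24 rows total (6 × 4). Row 7: index ⌊(7-1)/4⌋ = 1 into run_id → run033; (7-1) mod 4 = 2 into the melted columns → wd.
So row 7 is (run033, wd, 57.14); loss = 57.14.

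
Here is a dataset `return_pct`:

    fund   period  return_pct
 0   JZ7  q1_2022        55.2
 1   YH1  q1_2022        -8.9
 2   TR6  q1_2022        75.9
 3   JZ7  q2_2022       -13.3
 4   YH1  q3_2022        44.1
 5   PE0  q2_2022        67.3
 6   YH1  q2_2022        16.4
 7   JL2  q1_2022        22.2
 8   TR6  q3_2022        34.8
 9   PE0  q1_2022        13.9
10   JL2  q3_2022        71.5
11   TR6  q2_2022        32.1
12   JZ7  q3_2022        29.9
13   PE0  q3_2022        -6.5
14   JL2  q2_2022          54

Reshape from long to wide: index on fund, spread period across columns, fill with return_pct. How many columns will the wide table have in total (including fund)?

1 column for fund plus 3 distinct period values → 4 columns.

4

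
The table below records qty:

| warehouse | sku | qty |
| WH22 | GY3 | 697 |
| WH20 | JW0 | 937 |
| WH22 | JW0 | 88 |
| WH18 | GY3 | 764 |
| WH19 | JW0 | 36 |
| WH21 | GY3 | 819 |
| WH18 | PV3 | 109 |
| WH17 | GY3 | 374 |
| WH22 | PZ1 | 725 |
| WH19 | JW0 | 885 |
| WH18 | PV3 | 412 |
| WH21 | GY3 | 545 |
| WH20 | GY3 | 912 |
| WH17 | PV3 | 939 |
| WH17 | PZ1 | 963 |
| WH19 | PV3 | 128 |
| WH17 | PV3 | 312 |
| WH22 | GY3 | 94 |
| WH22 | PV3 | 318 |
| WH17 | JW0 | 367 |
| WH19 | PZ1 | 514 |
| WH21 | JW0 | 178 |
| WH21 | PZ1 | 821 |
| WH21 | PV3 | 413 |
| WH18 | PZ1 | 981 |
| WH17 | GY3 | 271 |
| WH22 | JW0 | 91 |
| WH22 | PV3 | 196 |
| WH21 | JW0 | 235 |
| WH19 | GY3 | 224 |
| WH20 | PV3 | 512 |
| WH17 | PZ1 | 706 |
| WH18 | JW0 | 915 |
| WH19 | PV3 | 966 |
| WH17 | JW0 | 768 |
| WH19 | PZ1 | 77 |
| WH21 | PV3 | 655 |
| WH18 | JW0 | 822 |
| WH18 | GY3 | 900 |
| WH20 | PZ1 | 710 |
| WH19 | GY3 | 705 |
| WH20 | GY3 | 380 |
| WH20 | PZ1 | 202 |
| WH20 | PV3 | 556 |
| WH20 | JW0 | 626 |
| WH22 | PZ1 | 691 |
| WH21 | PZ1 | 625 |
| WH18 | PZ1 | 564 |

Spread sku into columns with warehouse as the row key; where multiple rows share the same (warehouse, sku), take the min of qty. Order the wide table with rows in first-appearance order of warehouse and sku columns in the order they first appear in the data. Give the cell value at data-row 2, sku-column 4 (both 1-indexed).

202

With rows in first-appearance order of warehouse, row 2 is warehouse=WH20. sku columns in first-appearance order: GY3, JW0, PV3, PZ1; column 4 is PZ1.
Long rows with warehouse=WH20, sku=PZ1: min(710, 202) = 202.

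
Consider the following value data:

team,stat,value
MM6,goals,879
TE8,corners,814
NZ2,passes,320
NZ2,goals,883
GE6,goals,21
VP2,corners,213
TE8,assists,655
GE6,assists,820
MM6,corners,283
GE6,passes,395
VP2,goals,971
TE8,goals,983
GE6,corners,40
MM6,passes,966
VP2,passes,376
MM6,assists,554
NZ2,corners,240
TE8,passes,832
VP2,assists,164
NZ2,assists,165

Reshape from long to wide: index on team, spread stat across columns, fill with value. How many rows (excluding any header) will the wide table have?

5 distinct team values → 5 rows.

5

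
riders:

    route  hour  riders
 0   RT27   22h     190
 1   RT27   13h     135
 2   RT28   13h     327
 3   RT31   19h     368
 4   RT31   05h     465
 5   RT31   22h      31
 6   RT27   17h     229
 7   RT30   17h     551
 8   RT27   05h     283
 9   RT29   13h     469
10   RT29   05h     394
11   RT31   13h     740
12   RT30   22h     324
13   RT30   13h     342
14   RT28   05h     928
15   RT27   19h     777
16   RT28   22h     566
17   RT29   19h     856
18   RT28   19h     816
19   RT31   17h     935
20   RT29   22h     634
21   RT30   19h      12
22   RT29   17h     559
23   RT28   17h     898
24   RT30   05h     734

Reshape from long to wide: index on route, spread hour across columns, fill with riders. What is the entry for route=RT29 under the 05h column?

394

Wide layout: rows indexed by route, columns are the 5 distinct hour values (22h, 13h, 19h, 05h, 17h).
Cell (route=RT29, hour=05h) draws from the long row where route=RT29 and hour=05h, which has riders=394.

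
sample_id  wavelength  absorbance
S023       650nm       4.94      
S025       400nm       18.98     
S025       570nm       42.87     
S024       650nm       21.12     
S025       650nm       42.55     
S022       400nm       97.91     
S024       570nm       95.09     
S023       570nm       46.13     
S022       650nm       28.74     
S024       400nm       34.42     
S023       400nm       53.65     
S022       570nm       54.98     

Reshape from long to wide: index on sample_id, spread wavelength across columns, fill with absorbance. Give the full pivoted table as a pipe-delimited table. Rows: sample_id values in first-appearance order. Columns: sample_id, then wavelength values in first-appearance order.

Columns: sample_id plus the 3 distinct wavelength values (650nm, 400nm, 570nm).
For example, row S023 column 650nm takes absorbance=4.94 from the long row (S023, 650nm).

| sample_id | 650nm | 400nm | 570nm |
| S023 | 4.94 | 53.65 | 46.13 |
| S025 | 42.55 | 18.98 | 42.87 |
| S024 | 21.12 | 34.42 | 95.09 |
| S022 | 28.74 | 97.91 | 54.98 |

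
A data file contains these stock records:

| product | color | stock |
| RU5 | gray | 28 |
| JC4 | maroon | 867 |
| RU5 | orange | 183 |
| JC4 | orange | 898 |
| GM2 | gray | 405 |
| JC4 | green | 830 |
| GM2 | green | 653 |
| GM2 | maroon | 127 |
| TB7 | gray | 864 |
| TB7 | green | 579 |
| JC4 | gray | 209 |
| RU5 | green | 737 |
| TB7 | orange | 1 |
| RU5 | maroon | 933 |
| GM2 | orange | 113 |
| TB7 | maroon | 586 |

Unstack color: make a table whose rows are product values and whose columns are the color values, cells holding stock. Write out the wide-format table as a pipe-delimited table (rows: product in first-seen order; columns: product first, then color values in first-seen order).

Columns: product plus the 4 distinct color values (gray, maroon, orange, green).
For example, row RU5 column gray takes stock=28 from the long row (RU5, gray).

| product | gray | maroon | orange | green |
| RU5 | 28 | 933 | 183 | 737 |
| JC4 | 209 | 867 | 898 | 830 |
| GM2 | 405 | 127 | 113 | 653 |
| TB7 | 864 | 586 | 1 | 579 |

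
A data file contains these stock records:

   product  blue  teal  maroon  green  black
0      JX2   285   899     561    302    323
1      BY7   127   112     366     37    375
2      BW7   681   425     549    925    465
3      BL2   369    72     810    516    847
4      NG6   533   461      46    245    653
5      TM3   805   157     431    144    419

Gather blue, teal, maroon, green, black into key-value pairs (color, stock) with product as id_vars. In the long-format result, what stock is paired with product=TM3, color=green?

144

Unpivoting turns each (product, wide-column) pair into one long row.
The wide cell at row TM3, column green holds 144, so the long row (TM3, green) has stock=144.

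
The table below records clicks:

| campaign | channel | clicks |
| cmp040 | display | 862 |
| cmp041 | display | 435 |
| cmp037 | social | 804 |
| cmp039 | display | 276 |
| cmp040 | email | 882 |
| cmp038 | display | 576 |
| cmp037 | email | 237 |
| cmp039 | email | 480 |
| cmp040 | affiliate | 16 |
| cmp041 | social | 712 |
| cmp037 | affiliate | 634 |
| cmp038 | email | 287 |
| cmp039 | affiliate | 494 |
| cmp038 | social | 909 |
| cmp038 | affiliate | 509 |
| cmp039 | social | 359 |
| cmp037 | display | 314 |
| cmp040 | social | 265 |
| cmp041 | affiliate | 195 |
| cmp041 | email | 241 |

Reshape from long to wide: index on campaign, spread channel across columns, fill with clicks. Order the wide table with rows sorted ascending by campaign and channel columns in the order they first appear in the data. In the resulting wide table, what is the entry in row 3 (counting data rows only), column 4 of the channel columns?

494

With rows sorted ascending by campaign, row 3 is campaign=cmp039. channel columns in first-appearance order: display, social, email, affiliate; column 4 is affiliate.
Long rows with campaign=cmp039, channel=affiliate: clicks = 494.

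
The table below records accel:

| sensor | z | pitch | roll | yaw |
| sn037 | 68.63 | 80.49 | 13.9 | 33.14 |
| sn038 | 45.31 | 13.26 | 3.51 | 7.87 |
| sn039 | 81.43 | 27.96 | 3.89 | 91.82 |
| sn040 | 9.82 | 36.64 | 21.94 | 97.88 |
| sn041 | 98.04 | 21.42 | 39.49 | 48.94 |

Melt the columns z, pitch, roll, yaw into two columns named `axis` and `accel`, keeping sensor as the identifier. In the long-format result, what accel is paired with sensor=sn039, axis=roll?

3.89

Unpivoting turns each (sensor, wide-column) pair into one long row.
The wide cell at row sn039, column roll holds 3.89, so the long row (sn039, roll) has accel=3.89.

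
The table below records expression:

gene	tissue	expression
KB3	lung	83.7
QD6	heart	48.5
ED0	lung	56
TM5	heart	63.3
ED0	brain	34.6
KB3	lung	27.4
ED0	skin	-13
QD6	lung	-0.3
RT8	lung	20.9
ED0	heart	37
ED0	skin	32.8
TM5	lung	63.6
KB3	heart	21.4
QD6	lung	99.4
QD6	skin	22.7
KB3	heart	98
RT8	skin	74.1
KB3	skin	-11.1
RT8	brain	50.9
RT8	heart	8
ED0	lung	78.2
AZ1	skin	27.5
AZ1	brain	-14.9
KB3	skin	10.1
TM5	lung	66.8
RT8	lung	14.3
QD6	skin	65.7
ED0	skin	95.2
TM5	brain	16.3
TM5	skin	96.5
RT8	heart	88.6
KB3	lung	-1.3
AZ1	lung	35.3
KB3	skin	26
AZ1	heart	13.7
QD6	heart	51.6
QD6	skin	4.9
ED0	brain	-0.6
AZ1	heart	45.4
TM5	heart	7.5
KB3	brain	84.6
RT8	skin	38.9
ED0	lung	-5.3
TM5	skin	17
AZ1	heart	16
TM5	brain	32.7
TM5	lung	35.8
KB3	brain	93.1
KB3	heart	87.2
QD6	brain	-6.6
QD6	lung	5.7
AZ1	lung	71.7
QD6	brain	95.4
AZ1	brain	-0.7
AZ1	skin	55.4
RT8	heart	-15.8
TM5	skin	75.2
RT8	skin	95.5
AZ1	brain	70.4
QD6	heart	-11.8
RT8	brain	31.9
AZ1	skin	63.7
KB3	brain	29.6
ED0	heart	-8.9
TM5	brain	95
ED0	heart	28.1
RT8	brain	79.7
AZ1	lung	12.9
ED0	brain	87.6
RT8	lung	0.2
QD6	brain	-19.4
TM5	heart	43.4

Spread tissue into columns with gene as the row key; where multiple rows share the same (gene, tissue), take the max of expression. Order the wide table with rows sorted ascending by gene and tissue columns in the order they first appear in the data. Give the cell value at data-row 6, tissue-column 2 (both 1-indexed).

63.3

With rows sorted ascending by gene, row 6 is gene=TM5. tissue columns in first-appearance order: lung, heart, brain, skin; column 2 is heart.
Long rows with gene=TM5, tissue=heart: max(63.3, 7.5, 43.4) = 63.3.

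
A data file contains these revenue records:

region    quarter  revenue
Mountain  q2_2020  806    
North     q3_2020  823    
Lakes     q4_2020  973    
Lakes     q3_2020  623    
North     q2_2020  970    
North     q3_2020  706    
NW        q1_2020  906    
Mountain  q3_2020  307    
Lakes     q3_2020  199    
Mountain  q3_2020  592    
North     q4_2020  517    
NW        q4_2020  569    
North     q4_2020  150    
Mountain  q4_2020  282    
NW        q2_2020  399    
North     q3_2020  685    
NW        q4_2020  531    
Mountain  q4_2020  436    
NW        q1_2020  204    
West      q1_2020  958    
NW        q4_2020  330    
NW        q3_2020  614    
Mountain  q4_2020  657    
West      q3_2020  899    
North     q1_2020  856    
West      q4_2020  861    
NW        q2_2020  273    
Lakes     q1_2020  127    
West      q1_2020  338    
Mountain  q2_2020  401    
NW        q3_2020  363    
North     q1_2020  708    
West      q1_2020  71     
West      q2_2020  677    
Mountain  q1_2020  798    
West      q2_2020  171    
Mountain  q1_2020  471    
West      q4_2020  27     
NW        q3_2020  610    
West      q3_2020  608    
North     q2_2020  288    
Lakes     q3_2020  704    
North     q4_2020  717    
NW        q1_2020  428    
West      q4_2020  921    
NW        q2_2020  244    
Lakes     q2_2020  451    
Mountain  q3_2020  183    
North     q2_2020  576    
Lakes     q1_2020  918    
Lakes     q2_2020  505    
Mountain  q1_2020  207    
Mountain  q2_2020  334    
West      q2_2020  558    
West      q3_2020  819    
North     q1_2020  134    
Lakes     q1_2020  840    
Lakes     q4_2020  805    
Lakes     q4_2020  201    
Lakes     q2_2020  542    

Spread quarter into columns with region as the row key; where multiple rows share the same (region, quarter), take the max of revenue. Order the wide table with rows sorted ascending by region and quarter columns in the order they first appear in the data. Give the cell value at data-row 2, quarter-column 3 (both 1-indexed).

With rows sorted ascending by region, row 2 is region=Mountain. quarter columns in first-appearance order: q2_2020, q3_2020, q4_2020, q1_2020; column 3 is q4_2020.
Long rows with region=Mountain, quarter=q4_2020: max(282, 436, 657) = 657.

657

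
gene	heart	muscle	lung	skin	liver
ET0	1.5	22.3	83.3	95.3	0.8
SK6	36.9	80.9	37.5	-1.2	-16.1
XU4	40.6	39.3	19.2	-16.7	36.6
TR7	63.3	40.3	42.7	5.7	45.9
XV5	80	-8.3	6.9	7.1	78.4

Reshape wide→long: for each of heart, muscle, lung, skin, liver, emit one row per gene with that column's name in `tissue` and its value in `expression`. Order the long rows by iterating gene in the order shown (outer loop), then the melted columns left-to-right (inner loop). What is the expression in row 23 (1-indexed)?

6.9

25 rows total (5 × 5). Row 23: index ⌊(23-1)/5⌋ = 4 into gene → XV5; (23-1) mod 5 = 2 into the melted columns → lung.
So row 23 is (XV5, lung, 6.9); expression = 6.9.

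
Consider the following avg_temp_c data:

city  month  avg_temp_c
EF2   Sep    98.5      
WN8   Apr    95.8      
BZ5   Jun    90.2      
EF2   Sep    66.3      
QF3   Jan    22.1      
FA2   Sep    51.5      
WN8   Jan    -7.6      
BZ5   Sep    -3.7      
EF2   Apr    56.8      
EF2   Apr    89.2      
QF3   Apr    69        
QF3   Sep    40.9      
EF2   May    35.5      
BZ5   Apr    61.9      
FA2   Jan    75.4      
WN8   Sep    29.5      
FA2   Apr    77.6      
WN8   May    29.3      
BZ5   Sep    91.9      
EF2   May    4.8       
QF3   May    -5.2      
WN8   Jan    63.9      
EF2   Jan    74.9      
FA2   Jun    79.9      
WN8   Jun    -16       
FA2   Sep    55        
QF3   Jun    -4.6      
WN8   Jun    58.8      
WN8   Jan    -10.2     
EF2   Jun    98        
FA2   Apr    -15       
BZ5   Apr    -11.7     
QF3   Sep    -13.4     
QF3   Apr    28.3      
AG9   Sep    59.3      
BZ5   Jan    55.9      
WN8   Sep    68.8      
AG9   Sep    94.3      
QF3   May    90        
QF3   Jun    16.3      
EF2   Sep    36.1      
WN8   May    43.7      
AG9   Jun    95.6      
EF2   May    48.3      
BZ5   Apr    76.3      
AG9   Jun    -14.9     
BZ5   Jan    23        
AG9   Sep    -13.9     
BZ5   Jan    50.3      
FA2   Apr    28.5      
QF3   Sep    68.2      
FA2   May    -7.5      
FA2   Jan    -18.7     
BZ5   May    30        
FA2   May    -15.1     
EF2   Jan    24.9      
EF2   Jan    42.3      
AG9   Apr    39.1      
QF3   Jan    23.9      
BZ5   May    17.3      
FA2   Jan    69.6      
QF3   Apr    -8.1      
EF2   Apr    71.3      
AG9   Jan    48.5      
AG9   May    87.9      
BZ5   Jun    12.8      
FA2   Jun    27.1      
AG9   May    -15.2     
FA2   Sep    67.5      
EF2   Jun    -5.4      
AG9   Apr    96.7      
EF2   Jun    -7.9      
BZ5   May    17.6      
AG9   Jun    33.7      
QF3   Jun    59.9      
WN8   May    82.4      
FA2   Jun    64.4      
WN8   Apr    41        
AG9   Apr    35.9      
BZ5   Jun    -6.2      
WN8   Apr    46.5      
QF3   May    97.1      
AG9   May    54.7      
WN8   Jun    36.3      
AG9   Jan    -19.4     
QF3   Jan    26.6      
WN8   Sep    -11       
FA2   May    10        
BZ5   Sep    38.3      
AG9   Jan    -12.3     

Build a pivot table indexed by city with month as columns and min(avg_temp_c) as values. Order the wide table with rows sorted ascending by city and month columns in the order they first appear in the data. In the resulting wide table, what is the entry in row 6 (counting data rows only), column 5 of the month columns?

29.3

With rows sorted ascending by city, row 6 is city=WN8. month columns in first-appearance order: Sep, Apr, Jun, Jan, May; column 5 is May.
Long rows with city=WN8, month=May: min(29.3, 43.7, 82.4) = 29.3.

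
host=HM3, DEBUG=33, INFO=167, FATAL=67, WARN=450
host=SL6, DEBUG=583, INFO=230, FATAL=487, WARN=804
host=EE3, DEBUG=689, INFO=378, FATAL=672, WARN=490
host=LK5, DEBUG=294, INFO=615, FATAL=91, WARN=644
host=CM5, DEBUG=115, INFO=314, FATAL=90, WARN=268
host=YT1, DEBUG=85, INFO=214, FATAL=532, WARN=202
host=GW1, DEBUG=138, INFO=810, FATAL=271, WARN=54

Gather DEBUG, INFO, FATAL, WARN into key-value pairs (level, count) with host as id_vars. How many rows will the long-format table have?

7 host values × 4 melted columns = 28 rows.

28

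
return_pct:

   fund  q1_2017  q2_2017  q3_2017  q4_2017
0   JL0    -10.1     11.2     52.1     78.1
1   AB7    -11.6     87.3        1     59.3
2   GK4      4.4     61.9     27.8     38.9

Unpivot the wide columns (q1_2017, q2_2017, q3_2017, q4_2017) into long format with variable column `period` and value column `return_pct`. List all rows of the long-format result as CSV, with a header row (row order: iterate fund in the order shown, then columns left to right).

fund,period,return_pct
JL0,q1_2017,-10.1
JL0,q2_2017,11.2
JL0,q3_2017,52.1
JL0,q4_2017,78.1
AB7,q1_2017,-11.6
AB7,q2_2017,87.3
AB7,q3_2017,1
AB7,q4_2017,59.3
GK4,q1_2017,4.4
GK4,q2_2017,61.9
GK4,q3_2017,27.8
GK4,q4_2017,38.9

Each (fund, column) pair becomes one row: 3 × 4 = 12 rows.
For example, (JL0, q1_2017) → return_pct=-10.1.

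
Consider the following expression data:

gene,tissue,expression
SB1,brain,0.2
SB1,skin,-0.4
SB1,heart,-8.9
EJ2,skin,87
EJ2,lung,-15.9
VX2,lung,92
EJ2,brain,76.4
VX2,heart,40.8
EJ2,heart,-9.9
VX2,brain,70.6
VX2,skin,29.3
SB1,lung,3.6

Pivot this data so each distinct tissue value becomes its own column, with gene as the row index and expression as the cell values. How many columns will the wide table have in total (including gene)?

1 column for gene plus 4 distinct tissue values → 5 columns.

5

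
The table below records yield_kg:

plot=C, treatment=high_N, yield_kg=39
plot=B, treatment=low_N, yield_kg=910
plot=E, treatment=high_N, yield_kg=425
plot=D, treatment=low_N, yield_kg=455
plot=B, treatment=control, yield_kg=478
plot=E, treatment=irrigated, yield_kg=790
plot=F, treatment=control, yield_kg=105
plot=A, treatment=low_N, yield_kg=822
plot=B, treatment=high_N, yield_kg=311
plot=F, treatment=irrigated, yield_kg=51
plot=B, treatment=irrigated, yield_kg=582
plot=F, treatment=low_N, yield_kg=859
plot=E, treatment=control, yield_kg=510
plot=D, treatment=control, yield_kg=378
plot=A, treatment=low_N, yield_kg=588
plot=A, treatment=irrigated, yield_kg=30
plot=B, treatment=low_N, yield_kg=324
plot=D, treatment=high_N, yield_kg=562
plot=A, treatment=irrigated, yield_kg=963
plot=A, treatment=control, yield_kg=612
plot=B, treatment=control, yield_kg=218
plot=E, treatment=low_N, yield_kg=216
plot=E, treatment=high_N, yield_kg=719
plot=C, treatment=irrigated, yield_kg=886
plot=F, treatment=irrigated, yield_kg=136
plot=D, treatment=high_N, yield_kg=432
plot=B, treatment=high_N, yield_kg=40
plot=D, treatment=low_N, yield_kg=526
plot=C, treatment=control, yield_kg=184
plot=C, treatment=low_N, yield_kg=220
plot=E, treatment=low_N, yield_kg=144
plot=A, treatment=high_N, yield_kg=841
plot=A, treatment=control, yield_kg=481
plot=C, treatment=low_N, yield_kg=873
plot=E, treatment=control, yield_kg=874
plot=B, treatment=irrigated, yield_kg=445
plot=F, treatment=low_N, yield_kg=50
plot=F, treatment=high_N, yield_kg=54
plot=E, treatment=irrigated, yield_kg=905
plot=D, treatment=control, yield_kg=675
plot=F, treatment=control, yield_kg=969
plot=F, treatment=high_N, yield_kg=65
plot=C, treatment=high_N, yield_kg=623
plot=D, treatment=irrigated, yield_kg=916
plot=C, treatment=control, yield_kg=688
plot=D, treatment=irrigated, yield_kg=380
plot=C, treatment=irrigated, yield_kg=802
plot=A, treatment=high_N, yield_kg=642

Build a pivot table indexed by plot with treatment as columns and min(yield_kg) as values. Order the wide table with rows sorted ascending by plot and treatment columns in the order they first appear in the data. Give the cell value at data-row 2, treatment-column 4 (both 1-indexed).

445

With rows sorted ascending by plot, row 2 is plot=B. treatment columns in first-appearance order: high_N, low_N, control, irrigated; column 4 is irrigated.
Long rows with plot=B, treatment=irrigated: min(582, 445) = 445.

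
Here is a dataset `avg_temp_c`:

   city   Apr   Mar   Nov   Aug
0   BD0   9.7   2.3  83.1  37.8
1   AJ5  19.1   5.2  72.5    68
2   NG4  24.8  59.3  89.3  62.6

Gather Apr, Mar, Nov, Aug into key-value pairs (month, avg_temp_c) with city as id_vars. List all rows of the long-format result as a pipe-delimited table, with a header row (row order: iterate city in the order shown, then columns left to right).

Each (city, column) pair becomes one row: 3 × 4 = 12 rows.
For example, (BD0, Apr) → avg_temp_c=9.7.

| city | month | avg_temp_c |
| BD0 | Apr | 9.7 |
| BD0 | Mar | 2.3 |
| BD0 | Nov | 83.1 |
| BD0 | Aug | 37.8 |
| AJ5 | Apr | 19.1 |
| AJ5 | Mar | 5.2 |
| AJ5 | Nov | 72.5 |
| AJ5 | Aug | 68 |
| NG4 | Apr | 24.8 |
| NG4 | Mar | 59.3 |
| NG4 | Nov | 89.3 |
| NG4 | Aug | 62.6 |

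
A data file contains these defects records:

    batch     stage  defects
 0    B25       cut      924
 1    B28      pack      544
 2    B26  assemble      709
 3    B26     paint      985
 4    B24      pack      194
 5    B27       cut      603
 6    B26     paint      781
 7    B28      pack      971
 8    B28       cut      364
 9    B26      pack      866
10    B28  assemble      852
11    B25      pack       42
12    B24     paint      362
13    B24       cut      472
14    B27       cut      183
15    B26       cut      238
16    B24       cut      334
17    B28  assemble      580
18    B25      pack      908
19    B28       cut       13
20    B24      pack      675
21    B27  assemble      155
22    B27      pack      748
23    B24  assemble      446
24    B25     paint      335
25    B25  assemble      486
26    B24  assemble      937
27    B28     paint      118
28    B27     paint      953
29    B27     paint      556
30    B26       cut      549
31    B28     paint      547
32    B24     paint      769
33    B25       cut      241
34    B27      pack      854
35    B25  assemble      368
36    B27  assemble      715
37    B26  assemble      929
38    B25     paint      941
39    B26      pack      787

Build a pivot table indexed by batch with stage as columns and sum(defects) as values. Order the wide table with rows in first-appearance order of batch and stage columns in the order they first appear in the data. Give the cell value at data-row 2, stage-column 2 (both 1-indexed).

With rows in first-appearance order of batch, row 2 is batch=B28. stage columns in first-appearance order: cut, pack, assemble, paint; column 2 is pack.
Long rows with batch=B28, stage=pack: 544 + 971 = 1515.

1515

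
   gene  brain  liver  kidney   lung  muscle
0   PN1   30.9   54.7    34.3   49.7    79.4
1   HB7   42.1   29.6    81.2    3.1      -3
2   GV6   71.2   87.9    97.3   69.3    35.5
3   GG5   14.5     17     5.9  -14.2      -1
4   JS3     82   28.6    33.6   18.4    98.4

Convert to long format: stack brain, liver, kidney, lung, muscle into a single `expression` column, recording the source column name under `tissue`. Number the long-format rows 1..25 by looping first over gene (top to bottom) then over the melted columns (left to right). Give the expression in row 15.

25 rows total (5 × 5). Row 15: index ⌊(15-1)/5⌋ = 2 into gene → GV6; (15-1) mod 5 = 4 into the melted columns → muscle.
So row 15 is (GV6, muscle, 35.5); expression = 35.5.

35.5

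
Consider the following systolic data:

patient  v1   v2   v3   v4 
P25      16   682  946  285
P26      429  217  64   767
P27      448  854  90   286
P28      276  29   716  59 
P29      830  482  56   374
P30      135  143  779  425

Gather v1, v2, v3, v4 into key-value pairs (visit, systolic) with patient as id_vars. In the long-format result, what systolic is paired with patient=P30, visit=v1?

135

Unpivoting turns each (patient, wide-column) pair into one long row.
The wide cell at row P30, column v1 holds 135, so the long row (P30, v1) has systolic=135.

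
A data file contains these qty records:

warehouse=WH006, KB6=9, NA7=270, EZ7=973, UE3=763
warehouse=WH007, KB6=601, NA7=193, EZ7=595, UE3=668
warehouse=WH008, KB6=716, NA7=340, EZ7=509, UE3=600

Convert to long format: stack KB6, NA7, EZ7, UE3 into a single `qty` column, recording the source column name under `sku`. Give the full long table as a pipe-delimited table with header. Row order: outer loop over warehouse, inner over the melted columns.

Each (warehouse, column) pair becomes one row: 3 × 4 = 12 rows.
For example, (WH006, KB6) → qty=9.

| warehouse | sku | qty |
| WH006 | KB6 | 9 |
| WH006 | NA7 | 270 |
| WH006 | EZ7 | 973 |
| WH006 | UE3 | 763 |
| WH007 | KB6 | 601 |
| WH007 | NA7 | 193 |
| WH007 | EZ7 | 595 |
| WH007 | UE3 | 668 |
| WH008 | KB6 | 716 |
| WH008 | NA7 | 340 |
| WH008 | EZ7 | 509 |
| WH008 | UE3 | 600 |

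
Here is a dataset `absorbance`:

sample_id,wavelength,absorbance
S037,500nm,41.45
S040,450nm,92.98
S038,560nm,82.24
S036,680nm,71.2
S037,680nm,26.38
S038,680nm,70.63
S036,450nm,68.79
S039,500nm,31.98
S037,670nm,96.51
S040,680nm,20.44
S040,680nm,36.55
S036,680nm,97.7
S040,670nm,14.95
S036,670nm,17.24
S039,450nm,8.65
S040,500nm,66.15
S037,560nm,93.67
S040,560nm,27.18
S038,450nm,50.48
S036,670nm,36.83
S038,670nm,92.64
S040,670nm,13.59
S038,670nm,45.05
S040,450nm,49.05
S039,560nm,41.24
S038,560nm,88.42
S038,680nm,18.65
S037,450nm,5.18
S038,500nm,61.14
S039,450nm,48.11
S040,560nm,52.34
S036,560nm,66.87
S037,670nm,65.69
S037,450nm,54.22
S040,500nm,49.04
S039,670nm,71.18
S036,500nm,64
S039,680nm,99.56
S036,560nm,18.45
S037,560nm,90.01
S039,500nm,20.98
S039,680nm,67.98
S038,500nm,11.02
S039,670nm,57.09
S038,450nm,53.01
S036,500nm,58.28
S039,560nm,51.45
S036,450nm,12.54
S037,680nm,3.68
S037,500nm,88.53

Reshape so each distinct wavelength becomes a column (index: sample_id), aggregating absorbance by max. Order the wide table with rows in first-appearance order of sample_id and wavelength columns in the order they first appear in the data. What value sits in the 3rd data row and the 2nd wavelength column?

With rows in first-appearance order of sample_id, row 3 is sample_id=S038. wavelength columns in first-appearance order: 500nm, 450nm, 560nm, 680nm, 670nm; column 2 is 450nm.
Long rows with sample_id=S038, wavelength=450nm: max(50.48, 53.01) = 53.01.

53.01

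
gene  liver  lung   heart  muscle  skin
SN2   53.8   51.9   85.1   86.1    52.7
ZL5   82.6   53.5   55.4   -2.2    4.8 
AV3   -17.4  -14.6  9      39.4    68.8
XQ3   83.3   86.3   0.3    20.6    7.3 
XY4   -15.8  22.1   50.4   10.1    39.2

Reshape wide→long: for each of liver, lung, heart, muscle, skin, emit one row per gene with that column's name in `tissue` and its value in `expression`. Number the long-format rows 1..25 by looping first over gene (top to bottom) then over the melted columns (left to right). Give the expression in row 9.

-2.2

25 rows total (5 × 5). Row 9: index ⌊(9-1)/5⌋ = 1 into gene → ZL5; (9-1) mod 5 = 3 into the melted columns → muscle.
So row 9 is (ZL5, muscle, -2.2); expression = -2.2.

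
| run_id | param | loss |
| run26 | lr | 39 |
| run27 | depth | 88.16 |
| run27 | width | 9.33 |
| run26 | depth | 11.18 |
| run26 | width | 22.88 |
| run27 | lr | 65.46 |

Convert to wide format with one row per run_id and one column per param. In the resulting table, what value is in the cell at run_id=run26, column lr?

39

Wide layout: rows indexed by run_id, columns are the 3 distinct param values (lr, depth, width).
Cell (run_id=run26, param=lr) draws from the long row where run_id=run26 and param=lr, which has loss=39.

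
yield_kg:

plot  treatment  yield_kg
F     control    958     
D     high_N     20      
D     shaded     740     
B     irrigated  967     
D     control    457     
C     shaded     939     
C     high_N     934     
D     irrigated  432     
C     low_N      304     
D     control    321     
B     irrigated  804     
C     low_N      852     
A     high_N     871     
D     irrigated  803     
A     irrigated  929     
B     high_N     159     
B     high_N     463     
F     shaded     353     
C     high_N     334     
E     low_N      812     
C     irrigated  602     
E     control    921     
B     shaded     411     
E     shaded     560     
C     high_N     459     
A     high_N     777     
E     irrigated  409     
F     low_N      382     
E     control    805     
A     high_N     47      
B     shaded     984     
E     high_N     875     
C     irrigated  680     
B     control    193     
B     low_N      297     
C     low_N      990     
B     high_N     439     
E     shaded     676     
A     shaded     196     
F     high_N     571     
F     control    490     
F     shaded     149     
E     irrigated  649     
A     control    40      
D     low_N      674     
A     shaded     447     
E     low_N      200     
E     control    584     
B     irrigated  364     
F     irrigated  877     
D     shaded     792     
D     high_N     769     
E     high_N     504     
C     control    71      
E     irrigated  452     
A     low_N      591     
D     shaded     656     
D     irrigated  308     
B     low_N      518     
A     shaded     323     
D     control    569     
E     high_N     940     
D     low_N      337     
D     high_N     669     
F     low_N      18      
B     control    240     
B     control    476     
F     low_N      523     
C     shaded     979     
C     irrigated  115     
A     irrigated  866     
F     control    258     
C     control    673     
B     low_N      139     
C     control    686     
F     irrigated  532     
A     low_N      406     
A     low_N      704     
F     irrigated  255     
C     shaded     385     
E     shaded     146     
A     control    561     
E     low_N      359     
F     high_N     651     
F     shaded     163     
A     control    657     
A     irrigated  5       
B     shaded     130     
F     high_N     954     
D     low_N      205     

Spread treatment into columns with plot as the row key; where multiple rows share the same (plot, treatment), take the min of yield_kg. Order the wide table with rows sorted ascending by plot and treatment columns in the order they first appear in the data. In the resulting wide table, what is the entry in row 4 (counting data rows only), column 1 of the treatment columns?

321

With rows sorted ascending by plot, row 4 is plot=D. treatment columns in first-appearance order: control, high_N, shaded, irrigated, low_N; column 1 is control.
Long rows with plot=D, treatment=control: min(457, 321, 569) = 321.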